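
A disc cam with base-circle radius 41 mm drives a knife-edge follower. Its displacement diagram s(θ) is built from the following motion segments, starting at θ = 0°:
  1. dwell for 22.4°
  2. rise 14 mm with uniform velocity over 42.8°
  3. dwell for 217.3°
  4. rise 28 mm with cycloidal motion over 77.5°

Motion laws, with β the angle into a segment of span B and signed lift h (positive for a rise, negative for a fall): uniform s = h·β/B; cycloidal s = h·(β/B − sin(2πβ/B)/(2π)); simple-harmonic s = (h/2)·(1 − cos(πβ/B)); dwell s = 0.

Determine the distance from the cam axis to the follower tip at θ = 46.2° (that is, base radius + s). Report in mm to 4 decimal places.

seg 1 [0°–22.4°] dwell: s stays 0.0000
seg 2 [22.4°–65.2°] uniform, h=14: θ=46.2° here. β=23.8, B=42.8. 14·23.8/42.8 = 7.7850 → s = 7.7850
radial distance = base radius + s = 41 + 7.7850 = 48.7850

48.7850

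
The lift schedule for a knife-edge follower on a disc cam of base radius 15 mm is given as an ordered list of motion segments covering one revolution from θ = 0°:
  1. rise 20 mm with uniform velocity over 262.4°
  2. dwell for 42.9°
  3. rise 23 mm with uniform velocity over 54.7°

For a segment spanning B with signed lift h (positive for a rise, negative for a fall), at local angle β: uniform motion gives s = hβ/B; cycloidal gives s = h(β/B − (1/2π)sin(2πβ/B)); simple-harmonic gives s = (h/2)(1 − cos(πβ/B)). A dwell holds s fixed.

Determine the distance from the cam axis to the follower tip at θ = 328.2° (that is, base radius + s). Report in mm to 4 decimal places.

seg 1 [0°–262.4°] uniform, h=20: full span → s += 20 → s = 20.0000
seg 2 [262.4°–305.3°] dwell: s stays 20.0000
seg 3 [305.3°–360°] uniform, h=23: θ=328.2° here. β=22.9, B=54.7. 23·22.9/54.7 = 9.6289 → s = 29.6289
radial distance = base radius + s = 15 + 29.6289 = 44.6289

44.6289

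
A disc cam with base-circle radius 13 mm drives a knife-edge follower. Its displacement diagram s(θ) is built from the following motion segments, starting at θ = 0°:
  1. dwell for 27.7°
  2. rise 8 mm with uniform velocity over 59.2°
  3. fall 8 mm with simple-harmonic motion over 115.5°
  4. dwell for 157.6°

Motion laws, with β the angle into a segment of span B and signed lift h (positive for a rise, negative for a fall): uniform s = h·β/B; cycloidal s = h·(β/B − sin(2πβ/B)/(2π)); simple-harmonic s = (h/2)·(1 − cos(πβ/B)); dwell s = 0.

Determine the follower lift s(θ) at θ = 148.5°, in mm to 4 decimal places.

seg 1 [0°–27.7°] dwell: s stays 0.0000
seg 2 [27.7°–86.9°] uniform, h=8: full span → s += 8 → s = 8.0000
seg 3 [86.9°–202.4°] simple-harmonic, h=-8: θ=148.5° here. β=61.6, B=115.5. -8/2·(1 − cos(π·0.5333)) = -4.4181 → s = 3.5819

3.5819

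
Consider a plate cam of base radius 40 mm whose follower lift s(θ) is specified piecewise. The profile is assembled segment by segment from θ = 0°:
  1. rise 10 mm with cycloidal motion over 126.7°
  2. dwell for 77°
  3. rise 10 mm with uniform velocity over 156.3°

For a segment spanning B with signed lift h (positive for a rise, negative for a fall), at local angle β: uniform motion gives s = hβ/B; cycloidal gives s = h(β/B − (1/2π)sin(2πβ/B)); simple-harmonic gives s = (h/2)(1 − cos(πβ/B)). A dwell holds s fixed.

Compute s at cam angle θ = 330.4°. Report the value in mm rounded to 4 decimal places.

seg 1 [0°–126.7°] cycloidal, h=10: full span → s += 10 → s = 10.0000
seg 2 [126.7°–203.7°] dwell: s stays 10.0000
seg 3 [203.7°–360°] uniform, h=10: θ=330.4° here. β=126.7, B=156.3. 10·126.7/156.3 = 8.1062 → s = 18.1062

18.1062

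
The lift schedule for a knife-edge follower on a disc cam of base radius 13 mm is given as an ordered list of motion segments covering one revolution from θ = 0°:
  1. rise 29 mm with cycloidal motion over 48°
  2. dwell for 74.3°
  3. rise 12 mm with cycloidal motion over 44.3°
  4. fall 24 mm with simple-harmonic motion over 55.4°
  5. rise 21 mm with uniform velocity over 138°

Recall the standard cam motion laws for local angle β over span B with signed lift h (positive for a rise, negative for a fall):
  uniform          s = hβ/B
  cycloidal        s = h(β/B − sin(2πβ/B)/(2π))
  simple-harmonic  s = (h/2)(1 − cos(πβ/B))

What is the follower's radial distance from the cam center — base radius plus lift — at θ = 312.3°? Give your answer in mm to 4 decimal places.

seg 1 [0°–48°] cycloidal, h=29: full span → s += 29 → s = 29.0000
seg 2 [48°–122.3°] dwell: s stays 29.0000
seg 3 [122.3°–166.6°] cycloidal, h=12: full span → s += 12 → s = 41.0000
seg 4 [166.6°–222°] simple-harmonic, h=-24: full span → s += -24 → s = 17.0000
seg 5 [222°–360°] uniform, h=21: θ=312.3° here. β=90.3, B=138. 21·90.3/138 = 13.7413 → s = 30.7413
radial distance = base radius + s = 13 + 30.7413 = 43.7413

43.7413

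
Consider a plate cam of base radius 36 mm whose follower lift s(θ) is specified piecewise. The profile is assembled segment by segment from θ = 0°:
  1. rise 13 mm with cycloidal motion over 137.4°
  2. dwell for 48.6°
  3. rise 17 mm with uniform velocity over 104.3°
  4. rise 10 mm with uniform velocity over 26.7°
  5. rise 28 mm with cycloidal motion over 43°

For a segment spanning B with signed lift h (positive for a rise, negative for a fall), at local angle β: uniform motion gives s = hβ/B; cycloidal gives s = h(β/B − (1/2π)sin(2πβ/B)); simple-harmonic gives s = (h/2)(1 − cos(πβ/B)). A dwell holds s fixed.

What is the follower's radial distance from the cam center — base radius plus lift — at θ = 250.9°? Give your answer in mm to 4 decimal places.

seg 1 [0°–137.4°] cycloidal, h=13: full span → s += 13 → s = 13.0000
seg 2 [137.4°–186°] dwell: s stays 13.0000
seg 3 [186°–290.3°] uniform, h=17: θ=250.9° here. β=64.9, B=104.3. 17·64.9/104.3 = 10.5781 → s = 23.5781
radial distance = base radius + s = 36 + 23.5781 = 59.5781

59.5781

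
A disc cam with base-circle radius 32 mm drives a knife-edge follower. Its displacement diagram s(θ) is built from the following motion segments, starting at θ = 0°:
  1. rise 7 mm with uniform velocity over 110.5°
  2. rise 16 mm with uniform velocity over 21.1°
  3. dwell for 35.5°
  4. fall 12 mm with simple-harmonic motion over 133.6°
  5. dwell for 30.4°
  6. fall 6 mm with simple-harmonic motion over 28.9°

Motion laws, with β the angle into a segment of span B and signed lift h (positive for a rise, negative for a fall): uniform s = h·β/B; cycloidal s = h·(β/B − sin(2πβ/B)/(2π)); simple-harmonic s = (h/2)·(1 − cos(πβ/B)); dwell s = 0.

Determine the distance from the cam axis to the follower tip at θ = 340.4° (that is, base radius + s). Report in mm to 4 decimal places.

seg 1 [0°–110.5°] uniform, h=7: full span → s += 7 → s = 7.0000
seg 2 [110.5°–131.6°] uniform, h=16: full span → s += 16 → s = 23.0000
seg 3 [131.6°–167.1°] dwell: s stays 23.0000
seg 4 [167.1°–300.7°] simple-harmonic, h=-12: full span → s += -12 → s = 11.0000
seg 5 [300.7°–331.1°] dwell: s stays 11.0000
seg 6 [331.1°–360°] simple-harmonic, h=-6: θ=340.4° here. β=9.3, B=28.9. -6/2·(1 − cos(π·0.3218)) = -1.4069 → s = 9.5931
radial distance = base radius + s = 32 + 9.5931 = 41.5931

41.5931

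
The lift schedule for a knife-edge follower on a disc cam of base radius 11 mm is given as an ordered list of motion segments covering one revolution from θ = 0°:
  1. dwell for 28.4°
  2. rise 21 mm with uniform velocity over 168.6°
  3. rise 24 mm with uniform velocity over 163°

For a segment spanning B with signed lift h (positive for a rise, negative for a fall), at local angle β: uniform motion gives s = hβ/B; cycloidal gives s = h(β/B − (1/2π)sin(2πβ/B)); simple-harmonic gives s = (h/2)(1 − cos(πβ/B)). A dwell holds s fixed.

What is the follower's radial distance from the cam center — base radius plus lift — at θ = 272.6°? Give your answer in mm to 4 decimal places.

seg 1 [0°–28.4°] dwell: s stays 0.0000
seg 2 [28.4°–197°] uniform, h=21: full span → s += 21 → s = 21.0000
seg 3 [197°–360°] uniform, h=24: θ=272.6° here. β=75.6, B=163. 24·75.6/163 = 11.1313 → s = 32.1313
radial distance = base radius + s = 11 + 32.1313 = 43.1313

43.1313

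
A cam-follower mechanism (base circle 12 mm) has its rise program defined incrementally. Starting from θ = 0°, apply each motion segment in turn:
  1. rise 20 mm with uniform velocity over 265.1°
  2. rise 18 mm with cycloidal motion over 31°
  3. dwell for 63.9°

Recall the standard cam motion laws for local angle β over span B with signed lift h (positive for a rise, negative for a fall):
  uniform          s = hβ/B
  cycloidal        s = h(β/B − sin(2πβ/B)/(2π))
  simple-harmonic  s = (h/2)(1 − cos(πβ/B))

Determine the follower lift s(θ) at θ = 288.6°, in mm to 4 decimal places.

seg 1 [0°–265.1°] uniform, h=20: full span → s += 20 → s = 20.0000
seg 2 [265.1°–296.1°] cycloidal, h=18: θ=288.6° here. β=23.5, B=31. 18·(0.7581 − sin(2π·0.7581)/(2π)) = 16.5063 → s = 36.5063

36.5063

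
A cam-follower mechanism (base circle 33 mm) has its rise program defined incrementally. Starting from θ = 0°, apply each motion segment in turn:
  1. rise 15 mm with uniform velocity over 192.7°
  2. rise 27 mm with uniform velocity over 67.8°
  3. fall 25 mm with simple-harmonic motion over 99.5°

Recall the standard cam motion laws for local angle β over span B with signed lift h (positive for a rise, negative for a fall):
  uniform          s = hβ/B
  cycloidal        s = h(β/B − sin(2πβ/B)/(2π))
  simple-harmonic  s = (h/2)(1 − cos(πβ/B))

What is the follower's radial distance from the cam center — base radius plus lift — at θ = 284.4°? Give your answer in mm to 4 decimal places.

seg 1 [0°–192.7°] uniform, h=15: full span → s += 15 → s = 15.0000
seg 2 [192.7°–260.5°] uniform, h=27: full span → s += 27 → s = 42.0000
seg 3 [260.5°–360°] simple-harmonic, h=-25: θ=284.4° here. β=23.9, B=99.5. -25/2·(1 − cos(π·0.2402)) = -3.3933 → s = 38.6067
radial distance = base radius + s = 33 + 38.6067 = 71.6067

71.6067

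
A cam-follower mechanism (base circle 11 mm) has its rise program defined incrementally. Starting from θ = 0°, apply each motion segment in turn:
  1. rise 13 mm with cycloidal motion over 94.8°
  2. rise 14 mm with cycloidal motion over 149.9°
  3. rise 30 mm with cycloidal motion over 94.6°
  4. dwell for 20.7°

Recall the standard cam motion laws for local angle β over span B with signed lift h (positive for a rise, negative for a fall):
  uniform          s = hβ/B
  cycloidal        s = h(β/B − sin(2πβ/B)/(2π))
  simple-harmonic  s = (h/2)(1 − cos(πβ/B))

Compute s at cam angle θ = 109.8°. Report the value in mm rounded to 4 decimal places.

seg 1 [0°–94.8°] cycloidal, h=13: full span → s += 13 → s = 13.0000
seg 2 [94.8°–244.7°] cycloidal, h=14: θ=109.8° here. β=15, B=149.9. 14·(0.1001 − sin(2π·0.1001)/(2π)) = 0.0905 → s = 13.0905

13.0905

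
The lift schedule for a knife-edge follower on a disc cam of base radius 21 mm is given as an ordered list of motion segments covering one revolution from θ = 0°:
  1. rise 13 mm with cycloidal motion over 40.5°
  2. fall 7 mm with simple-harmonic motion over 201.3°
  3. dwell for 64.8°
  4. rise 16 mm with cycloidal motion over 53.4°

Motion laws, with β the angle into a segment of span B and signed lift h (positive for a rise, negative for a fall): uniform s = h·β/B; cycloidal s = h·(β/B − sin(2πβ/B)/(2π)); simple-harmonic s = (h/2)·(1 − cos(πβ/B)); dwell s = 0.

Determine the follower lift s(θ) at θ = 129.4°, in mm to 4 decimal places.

seg 1 [0°–40.5°] cycloidal, h=13: full span → s += 13 → s = 13.0000
seg 2 [40.5°–241.8°] simple-harmonic, h=-7: θ=129.4° here. β=88.9, B=201.3. -7/2·(1 − cos(π·0.4416)) = -2.8618 → s = 10.1382

10.1382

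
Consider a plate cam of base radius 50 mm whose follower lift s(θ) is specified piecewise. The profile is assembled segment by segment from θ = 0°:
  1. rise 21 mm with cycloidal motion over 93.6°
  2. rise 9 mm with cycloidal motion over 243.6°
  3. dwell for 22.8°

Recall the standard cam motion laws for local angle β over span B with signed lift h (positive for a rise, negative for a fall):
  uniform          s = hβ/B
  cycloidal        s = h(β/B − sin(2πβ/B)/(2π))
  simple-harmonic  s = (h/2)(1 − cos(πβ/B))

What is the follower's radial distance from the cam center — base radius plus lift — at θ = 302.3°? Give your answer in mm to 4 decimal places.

seg 1 [0°–93.6°] cycloidal, h=21: full span → s += 21 → s = 21.0000
seg 2 [93.6°–337.2°] cycloidal, h=9: θ=302.3° here. β=208.7, B=243.6. 9·(0.8567 − sin(2π·0.8567)/(2π)) = 8.8328 → s = 29.8328
radial distance = base radius + s = 50 + 29.8328 = 79.8328

79.8328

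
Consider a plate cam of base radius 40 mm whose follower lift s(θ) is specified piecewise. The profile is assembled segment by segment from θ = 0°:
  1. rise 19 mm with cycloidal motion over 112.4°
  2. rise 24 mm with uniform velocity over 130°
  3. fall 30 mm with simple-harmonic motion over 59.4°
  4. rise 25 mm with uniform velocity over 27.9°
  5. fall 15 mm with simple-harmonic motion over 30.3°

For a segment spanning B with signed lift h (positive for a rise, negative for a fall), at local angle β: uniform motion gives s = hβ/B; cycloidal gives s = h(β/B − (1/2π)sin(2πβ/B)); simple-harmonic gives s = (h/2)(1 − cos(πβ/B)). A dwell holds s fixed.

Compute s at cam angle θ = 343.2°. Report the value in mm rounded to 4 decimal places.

seg 1 [0°–112.4°] cycloidal, h=19: full span → s += 19 → s = 19.0000
seg 2 [112.4°–242.4°] uniform, h=24: full span → s += 24 → s = 43.0000
seg 3 [242.4°–301.8°] simple-harmonic, h=-30: full span → s += -30 → s = 13.0000
seg 4 [301.8°–329.7°] uniform, h=25: full span → s += 25 → s = 38.0000
seg 5 [329.7°–360°] simple-harmonic, h=-15: θ=343.2° here. β=13.5, B=30.3. -15/2·(1 − cos(π·0.4455)) = -6.2232 → s = 31.7768

31.7768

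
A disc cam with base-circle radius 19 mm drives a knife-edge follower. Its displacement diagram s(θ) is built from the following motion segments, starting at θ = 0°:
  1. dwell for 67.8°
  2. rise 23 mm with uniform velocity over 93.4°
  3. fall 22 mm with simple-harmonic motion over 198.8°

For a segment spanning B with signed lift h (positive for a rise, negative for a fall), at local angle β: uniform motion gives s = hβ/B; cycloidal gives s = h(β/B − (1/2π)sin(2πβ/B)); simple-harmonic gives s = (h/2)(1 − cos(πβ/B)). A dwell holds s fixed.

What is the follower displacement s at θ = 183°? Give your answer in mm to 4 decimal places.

seg 1 [0°–67.8°] dwell: s stays 0.0000
seg 2 [67.8°–161.2°] uniform, h=23: full span → s += 23 → s = 23.0000
seg 3 [161.2°–360°] simple-harmonic, h=-22: θ=183° here. β=21.8, B=198.8. -22/2·(1 − cos(π·0.1097)) = -0.6463 → s = 22.3537

22.3537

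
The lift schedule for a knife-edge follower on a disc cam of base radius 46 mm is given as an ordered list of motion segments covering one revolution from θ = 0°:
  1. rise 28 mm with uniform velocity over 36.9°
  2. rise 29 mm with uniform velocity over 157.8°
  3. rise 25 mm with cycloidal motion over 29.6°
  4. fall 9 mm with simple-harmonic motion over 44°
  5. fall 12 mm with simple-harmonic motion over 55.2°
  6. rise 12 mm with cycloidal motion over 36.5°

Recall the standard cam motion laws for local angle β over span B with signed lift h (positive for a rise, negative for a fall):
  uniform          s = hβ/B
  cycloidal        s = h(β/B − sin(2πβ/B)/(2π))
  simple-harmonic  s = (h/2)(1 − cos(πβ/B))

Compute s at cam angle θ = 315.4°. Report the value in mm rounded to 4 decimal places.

seg 1 [0°–36.9°] uniform, h=28: full span → s += 28 → s = 28.0000
seg 2 [36.9°–194.7°] uniform, h=29: full span → s += 29 → s = 57.0000
seg 3 [194.7°–224.3°] cycloidal, h=25: full span → s += 25 → s = 82.0000
seg 4 [224.3°–268.3°] simple-harmonic, h=-9: full span → s += -9 → s = 73.0000
seg 5 [268.3°–323.5°] simple-harmonic, h=-12: θ=315.4° here. β=47.1, B=55.2. -12/2·(1 − cos(π·0.8533)) = -11.3737 → s = 61.6263

61.6263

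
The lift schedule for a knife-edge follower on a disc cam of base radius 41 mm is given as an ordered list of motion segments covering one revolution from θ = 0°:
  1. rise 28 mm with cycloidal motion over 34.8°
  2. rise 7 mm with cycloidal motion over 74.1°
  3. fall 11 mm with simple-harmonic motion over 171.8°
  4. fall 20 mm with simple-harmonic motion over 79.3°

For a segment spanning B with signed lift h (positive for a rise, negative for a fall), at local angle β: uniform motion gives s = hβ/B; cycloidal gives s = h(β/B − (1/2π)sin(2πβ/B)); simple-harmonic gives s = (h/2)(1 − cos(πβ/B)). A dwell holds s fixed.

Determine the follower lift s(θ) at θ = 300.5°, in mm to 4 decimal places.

seg 1 [0°–34.8°] cycloidal, h=28: full span → s += 28 → s = 28.0000
seg 2 [34.8°–108.9°] cycloidal, h=7: full span → s += 7 → s = 35.0000
seg 3 [108.9°–280.7°] simple-harmonic, h=-11: full span → s += -11 → s = 24.0000
seg 4 [280.7°–360°] simple-harmonic, h=-20: θ=300.5° here. β=19.8, B=79.3. -20/2·(1 − cos(π·0.2497)) = -2.9219 → s = 21.0781

21.0781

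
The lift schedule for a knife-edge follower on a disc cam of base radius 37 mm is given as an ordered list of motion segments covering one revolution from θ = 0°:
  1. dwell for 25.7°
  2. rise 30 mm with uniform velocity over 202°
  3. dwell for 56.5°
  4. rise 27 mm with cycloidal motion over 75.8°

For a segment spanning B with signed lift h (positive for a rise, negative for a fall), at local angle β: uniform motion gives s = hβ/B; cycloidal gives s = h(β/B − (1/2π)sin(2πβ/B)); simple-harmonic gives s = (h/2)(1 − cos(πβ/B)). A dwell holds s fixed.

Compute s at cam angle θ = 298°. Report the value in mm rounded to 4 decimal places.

seg 1 [0°–25.7°] dwell: s stays 0.0000
seg 2 [25.7°–227.7°] uniform, h=30: full span → s += 30 → s = 30.0000
seg 3 [227.7°–284.2°] dwell: s stays 30.0000
seg 4 [284.2°–360°] cycloidal, h=27: θ=298° here. β=13.8, B=75.8. 27·(0.1821 − sin(2π·0.1821)/(2π)) = 1.0040 → s = 31.0040

31.0040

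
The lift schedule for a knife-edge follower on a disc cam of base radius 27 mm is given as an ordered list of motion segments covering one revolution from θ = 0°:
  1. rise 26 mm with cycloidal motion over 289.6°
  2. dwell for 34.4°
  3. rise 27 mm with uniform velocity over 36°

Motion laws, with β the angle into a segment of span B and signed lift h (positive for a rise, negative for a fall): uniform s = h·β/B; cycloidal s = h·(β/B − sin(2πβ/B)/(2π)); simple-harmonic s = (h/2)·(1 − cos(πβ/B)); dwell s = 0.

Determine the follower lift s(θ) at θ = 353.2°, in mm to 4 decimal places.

seg 1 [0°–289.6°] cycloidal, h=26: full span → s += 26 → s = 26.0000
seg 2 [289.6°–324°] dwell: s stays 26.0000
seg 3 [324°–360°] uniform, h=27: θ=353.2° here. β=29.2, B=36. 27·29.2/36 = 21.9000 → s = 47.9000

47.9000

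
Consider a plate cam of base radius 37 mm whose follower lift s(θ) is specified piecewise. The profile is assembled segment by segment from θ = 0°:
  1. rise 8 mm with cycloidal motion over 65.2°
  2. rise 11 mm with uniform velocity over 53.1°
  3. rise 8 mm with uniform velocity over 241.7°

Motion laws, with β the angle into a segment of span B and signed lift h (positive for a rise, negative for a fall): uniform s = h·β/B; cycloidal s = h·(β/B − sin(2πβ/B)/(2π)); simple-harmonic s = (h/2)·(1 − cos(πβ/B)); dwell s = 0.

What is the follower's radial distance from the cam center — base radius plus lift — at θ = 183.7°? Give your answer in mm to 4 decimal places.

seg 1 [0°–65.2°] cycloidal, h=8: full span → s += 8 → s = 8.0000
seg 2 [65.2°–118.3°] uniform, h=11: full span → s += 11 → s = 19.0000
seg 3 [118.3°–360°] uniform, h=8: θ=183.7° here. β=65.4, B=241.7. 8·65.4/241.7 = 2.1647 → s = 21.1647
radial distance = base radius + s = 37 + 21.1647 = 58.1647

58.1647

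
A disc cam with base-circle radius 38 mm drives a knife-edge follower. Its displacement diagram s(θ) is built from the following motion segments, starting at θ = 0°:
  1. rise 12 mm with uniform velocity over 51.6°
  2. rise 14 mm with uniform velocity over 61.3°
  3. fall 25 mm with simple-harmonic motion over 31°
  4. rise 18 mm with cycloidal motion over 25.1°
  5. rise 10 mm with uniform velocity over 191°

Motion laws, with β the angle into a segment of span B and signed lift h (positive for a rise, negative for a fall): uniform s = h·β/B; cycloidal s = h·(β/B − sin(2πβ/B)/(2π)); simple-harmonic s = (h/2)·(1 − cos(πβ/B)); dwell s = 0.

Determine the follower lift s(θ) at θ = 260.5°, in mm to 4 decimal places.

seg 1 [0°–51.6°] uniform, h=12: full span → s += 12 → s = 12.0000
seg 2 [51.6°–112.9°] uniform, h=14: full span → s += 14 → s = 26.0000
seg 3 [112.9°–143.9°] simple-harmonic, h=-25: full span → s += -25 → s = 1.0000
seg 4 [143.9°–169°] cycloidal, h=18: full span → s += 18 → s = 19.0000
seg 5 [169°–360°] uniform, h=10: θ=260.5° here. β=91.5, B=191. 10·91.5/191 = 4.7906 → s = 23.7906

23.7906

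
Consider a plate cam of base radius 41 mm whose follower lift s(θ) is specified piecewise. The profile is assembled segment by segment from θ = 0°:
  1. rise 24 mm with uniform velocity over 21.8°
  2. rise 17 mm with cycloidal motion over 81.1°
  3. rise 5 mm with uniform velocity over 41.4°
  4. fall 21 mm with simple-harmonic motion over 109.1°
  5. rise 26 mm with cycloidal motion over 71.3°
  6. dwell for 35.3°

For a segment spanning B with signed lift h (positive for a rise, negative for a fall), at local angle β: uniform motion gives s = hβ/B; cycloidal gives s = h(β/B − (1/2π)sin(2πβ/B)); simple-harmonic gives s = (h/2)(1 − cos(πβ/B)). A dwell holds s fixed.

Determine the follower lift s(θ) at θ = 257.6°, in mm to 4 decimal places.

seg 1 [0°–21.8°] uniform, h=24: full span → s += 24 → s = 24.0000
seg 2 [21.8°–102.9°] cycloidal, h=17: full span → s += 17 → s = 41.0000
seg 3 [102.9°–144.3°] uniform, h=5: full span → s += 5 → s = 46.0000
seg 4 [144.3°–253.4°] simple-harmonic, h=-21: full span → s += -21 → s = 25.0000
seg 5 [253.4°–324.7°] cycloidal, h=26: θ=257.6° here. β=4.2, B=71.3. 26·(0.0589 − sin(2π·0.0589)/(2π)) = 0.0347 → s = 25.0347

25.0347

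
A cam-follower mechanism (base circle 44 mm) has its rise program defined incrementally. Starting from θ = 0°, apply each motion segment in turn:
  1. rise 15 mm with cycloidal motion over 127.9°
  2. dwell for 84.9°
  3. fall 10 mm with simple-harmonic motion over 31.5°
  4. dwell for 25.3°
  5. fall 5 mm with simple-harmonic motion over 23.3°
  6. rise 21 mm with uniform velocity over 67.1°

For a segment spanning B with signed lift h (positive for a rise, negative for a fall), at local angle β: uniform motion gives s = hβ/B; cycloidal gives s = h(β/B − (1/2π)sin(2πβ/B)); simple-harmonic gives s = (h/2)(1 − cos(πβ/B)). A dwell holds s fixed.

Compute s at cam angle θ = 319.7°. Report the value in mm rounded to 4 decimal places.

seg 1 [0°–127.9°] cycloidal, h=15: full span → s += 15 → s = 15.0000
seg 2 [127.9°–212.8°] dwell: s stays 15.0000
seg 3 [212.8°–244.3°] simple-harmonic, h=-10: full span → s += -10 → s = 5.0000
seg 4 [244.3°–269.6°] dwell: s stays 5.0000
seg 5 [269.6°–292.9°] simple-harmonic, h=-5: full span → s += -5 → s = 0.0000
seg 6 [292.9°–360°] uniform, h=21: θ=319.7° here. β=26.8, B=67.1. 21·26.8/67.1 = 8.3875 → s = 8.3875

8.3875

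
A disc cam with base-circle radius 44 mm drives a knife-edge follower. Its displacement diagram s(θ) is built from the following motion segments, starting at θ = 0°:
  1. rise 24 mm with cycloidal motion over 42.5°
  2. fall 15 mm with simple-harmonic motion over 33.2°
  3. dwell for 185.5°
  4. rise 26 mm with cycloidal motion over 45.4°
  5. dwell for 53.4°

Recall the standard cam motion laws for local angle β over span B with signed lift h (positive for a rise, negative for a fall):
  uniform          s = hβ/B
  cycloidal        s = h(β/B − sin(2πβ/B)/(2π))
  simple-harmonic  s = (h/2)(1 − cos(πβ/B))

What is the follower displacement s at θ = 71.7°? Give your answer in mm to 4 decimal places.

seg 1 [0°–42.5°] cycloidal, h=24: full span → s += 24 → s = 24.0000
seg 2 [42.5°–75.7°] simple-harmonic, h=-15: θ=71.7° here. β=29.2, B=33.2. -15/2·(1 − cos(π·0.8795)) = -14.4691 → s = 9.5309

9.5309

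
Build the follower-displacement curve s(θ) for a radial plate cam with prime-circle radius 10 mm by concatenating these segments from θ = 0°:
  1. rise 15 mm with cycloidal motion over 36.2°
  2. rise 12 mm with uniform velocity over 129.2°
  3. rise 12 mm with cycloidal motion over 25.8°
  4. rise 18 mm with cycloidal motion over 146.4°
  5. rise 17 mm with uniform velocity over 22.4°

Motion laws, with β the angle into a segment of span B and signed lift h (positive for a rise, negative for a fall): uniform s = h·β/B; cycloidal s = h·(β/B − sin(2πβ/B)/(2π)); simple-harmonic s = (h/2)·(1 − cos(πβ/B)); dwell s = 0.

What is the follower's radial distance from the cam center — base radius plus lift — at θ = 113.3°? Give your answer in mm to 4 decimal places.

seg 1 [0°–36.2°] cycloidal, h=15: full span → s += 15 → s = 15.0000
seg 2 [36.2°–165.4°] uniform, h=12: θ=113.3° here. β=77.1, B=129.2. 12·77.1/129.2 = 7.1610 → s = 22.1610
radial distance = base radius + s = 10 + 22.1610 = 32.1610

32.1610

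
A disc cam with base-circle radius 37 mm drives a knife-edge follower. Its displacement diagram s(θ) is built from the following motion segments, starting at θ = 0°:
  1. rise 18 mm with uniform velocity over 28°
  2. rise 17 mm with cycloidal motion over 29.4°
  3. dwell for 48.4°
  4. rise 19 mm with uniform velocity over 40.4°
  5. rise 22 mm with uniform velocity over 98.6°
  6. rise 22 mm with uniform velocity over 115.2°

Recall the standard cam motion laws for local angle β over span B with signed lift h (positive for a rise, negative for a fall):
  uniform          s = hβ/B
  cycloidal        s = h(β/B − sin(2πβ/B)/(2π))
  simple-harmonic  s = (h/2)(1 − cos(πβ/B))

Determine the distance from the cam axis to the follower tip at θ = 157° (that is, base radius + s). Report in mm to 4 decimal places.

seg 1 [0°–28°] uniform, h=18: full span → s += 18 → s = 18.0000
seg 2 [28°–57.4°] cycloidal, h=17: full span → s += 17 → s = 35.0000
seg 3 [57.4°–105.8°] dwell: s stays 35.0000
seg 4 [105.8°–146.2°] uniform, h=19: full span → s += 19 → s = 54.0000
seg 5 [146.2°–244.8°] uniform, h=22: θ=157° here. β=10.8, B=98.6. 22·10.8/98.6 = 2.4097 → s = 56.4097
radial distance = base radius + s = 37 + 56.4097 = 93.4097

93.4097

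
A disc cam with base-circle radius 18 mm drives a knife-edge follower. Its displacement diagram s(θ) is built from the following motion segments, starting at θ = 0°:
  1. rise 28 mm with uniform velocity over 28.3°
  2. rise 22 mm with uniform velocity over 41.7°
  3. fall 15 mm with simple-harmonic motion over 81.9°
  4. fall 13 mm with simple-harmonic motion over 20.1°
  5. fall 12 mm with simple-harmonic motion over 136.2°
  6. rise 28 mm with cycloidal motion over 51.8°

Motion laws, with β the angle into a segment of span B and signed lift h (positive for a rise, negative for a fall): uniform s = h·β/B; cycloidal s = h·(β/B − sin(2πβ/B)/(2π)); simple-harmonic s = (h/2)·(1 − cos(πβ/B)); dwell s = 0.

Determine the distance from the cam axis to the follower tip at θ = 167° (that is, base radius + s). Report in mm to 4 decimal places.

seg 1 [0°–28.3°] uniform, h=28: full span → s += 28 → s = 28.0000
seg 2 [28.3°–70°] uniform, h=22: full span → s += 22 → s = 50.0000
seg 3 [70°–151.9°] simple-harmonic, h=-15: full span → s += -15 → s = 35.0000
seg 4 [151.9°–172°] simple-harmonic, h=-13: θ=167° here. β=15.1, B=20.1. -13/2·(1 − cos(π·0.7512)) = -11.1141 → s = 23.8859
radial distance = base radius + s = 18 + 23.8859 = 41.8859

41.8859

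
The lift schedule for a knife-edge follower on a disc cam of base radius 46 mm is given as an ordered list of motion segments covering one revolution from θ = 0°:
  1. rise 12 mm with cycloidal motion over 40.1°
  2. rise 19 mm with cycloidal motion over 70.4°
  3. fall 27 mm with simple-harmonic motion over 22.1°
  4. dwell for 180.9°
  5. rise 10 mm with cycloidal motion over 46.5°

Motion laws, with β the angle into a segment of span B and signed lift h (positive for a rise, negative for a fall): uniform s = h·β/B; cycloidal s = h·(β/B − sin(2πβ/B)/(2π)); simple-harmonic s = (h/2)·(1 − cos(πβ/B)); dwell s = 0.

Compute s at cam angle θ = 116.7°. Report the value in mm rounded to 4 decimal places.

seg 1 [0°–40.1°] cycloidal, h=12: full span → s += 12 → s = 12.0000
seg 2 [40.1°–110.5°] cycloidal, h=19: full span → s += 19 → s = 31.0000
seg 3 [110.5°–132.6°] simple-harmonic, h=-27: θ=116.7° here. β=6.2, B=22.1. -27/2·(1 − cos(π·0.2805)) = -4.9125 → s = 26.0875

26.0875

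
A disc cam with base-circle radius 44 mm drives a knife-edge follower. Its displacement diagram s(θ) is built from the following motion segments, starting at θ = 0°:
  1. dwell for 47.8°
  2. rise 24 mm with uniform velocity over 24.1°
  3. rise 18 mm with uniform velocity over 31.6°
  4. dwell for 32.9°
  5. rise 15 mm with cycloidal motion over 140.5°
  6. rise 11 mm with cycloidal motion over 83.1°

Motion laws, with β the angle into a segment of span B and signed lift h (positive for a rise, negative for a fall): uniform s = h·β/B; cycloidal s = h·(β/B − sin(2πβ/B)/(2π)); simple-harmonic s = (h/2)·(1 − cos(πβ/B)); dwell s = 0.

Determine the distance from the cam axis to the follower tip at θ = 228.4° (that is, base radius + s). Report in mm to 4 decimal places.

seg 1 [0°–47.8°] dwell: s stays 0.0000
seg 2 [47.8°–71.9°] uniform, h=24: full span → s += 24 → s = 24.0000
seg 3 [71.9°–103.5°] uniform, h=18: full span → s += 18 → s = 42.0000
seg 4 [103.5°–136.4°] dwell: s stays 42.0000
seg 5 [136.4°–276.9°] cycloidal, h=15: θ=228.4° here. β=92, B=140.5. 15·(0.6548 − sin(2π·0.6548)/(2π)) = 11.7949 → s = 53.7949
radial distance = base radius + s = 44 + 53.7949 = 97.7949

97.7949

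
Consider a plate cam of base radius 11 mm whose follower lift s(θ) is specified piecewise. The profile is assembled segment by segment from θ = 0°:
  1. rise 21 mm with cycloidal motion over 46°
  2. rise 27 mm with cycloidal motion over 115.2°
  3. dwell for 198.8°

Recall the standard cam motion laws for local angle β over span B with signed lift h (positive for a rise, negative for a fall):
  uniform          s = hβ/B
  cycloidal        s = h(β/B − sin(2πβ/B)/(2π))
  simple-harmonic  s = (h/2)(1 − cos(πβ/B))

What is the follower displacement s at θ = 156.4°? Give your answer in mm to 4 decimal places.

seg 1 [0°–46°] cycloidal, h=21: full span → s += 21 → s = 21.0000
seg 2 [46°–161.2°] cycloidal, h=27: θ=156.4° here. β=110.4, B=115.2. 27·(0.9583 − sin(2π·0.9583)/(2π)) = 26.9872 → s = 47.9872

47.9872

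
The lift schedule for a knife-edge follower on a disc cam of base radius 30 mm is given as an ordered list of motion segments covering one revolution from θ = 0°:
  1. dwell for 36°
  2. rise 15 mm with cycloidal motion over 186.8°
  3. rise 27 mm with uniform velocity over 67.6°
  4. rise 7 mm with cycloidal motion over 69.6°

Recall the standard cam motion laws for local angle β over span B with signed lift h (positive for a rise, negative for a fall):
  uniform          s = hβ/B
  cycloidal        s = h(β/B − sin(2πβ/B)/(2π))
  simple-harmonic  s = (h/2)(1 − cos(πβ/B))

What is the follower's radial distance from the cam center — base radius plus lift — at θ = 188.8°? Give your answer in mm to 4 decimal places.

seg 1 [0°–36°] dwell: s stays 0.0000
seg 2 [36°–222.8°] cycloidal, h=15: θ=188.8° here. β=152.8, B=186.8. 15·(0.8180 − sin(2π·0.8180)/(2π)) = 14.4426 → s = 14.4426
radial distance = base radius + s = 30 + 14.4426 = 44.4426

44.4426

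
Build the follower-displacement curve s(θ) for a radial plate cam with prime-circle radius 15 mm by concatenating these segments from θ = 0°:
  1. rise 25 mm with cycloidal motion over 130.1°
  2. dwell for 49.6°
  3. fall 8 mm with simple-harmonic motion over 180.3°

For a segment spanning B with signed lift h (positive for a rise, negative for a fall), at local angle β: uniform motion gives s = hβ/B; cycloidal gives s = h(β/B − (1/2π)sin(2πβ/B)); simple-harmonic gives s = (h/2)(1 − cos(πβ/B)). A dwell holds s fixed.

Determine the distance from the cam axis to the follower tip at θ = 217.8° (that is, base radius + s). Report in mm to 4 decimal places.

seg 1 [0°–130.1°] cycloidal, h=25: full span → s += 25 → s = 25.0000
seg 2 [130.1°–179.7°] dwell: s stays 25.0000
seg 3 [179.7°–360°] simple-harmonic, h=-8: θ=217.8° here. β=38.1, B=180.3. -8/2·(1 − cos(π·0.2113)) = -0.8495 → s = 24.1505
radial distance = base radius + s = 15 + 24.1505 = 39.1505

39.1505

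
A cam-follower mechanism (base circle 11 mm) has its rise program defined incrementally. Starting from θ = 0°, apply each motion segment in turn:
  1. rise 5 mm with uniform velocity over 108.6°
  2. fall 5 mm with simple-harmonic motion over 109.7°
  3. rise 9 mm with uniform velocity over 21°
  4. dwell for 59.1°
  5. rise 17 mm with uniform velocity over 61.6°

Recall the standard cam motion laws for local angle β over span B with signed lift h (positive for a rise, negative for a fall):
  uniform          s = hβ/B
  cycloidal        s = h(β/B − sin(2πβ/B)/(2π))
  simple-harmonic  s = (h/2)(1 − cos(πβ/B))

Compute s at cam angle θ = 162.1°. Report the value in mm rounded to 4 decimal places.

seg 1 [0°–108.6°] uniform, h=5: full span → s += 5 → s = 5.0000
seg 2 [108.6°–218.3°] simple-harmonic, h=-5: θ=162.1° here. β=53.5, B=109.7. -5/2·(1 − cos(π·0.4877)) = -2.4034 → s = 2.5966

2.5966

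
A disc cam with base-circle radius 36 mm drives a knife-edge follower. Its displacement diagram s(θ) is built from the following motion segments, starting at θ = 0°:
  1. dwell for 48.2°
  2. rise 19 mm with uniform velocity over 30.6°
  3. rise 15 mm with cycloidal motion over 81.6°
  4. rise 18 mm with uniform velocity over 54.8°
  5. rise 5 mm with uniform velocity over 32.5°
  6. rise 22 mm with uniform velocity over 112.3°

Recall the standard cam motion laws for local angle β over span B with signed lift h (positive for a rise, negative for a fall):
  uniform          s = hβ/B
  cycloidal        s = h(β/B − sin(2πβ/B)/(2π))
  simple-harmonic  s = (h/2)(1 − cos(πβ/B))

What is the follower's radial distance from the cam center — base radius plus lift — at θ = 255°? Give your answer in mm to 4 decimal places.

seg 1 [0°–48.2°] dwell: s stays 0.0000
seg 2 [48.2°–78.8°] uniform, h=19: full span → s += 19 → s = 19.0000
seg 3 [78.8°–160.4°] cycloidal, h=15: full span → s += 15 → s = 34.0000
seg 4 [160.4°–215.2°] uniform, h=18: full span → s += 18 → s = 52.0000
seg 5 [215.2°–247.7°] uniform, h=5: full span → s += 5 → s = 57.0000
seg 6 [247.7°–360°] uniform, h=22: θ=255° here. β=7.3, B=112.3. 22·7.3/112.3 = 1.4301 → s = 58.4301
radial distance = base radius + s = 36 + 58.4301 = 94.4301

94.4301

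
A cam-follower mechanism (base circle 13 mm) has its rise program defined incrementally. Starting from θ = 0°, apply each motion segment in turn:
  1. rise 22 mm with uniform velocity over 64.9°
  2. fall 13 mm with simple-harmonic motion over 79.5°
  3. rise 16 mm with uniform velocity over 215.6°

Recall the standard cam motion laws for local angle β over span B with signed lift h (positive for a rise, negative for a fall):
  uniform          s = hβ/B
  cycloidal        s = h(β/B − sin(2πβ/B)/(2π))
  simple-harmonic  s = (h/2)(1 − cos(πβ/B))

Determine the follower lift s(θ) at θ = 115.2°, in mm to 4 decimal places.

seg 1 [0°–64.9°] uniform, h=22: full span → s += 22 → s = 22.0000
seg 2 [64.9°–144.4°] simple-harmonic, h=-13: θ=115.2° here. β=50.3, B=79.5. -13/2·(1 − cos(π·0.6327)) = -9.1321 → s = 12.8679

12.8679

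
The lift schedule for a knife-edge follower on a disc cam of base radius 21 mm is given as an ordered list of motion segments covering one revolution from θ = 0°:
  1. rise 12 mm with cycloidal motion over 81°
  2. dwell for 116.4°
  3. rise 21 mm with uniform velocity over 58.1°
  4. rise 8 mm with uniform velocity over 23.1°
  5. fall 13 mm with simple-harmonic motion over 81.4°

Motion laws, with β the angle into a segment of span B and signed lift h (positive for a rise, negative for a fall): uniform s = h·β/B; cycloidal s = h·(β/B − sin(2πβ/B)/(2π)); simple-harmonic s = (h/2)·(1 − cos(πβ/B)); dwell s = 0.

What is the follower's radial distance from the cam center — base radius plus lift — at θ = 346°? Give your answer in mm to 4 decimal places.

seg 1 [0°–81°] cycloidal, h=12: full span → s += 12 → s = 12.0000
seg 2 [81°–197.4°] dwell: s stays 12.0000
seg 3 [197.4°–255.5°] uniform, h=21: full span → s += 21 → s = 33.0000
seg 4 [255.5°–278.6°] uniform, h=8: full span → s += 8 → s = 41.0000
seg 5 [278.6°–360°] simple-harmonic, h=-13: θ=346° here. β=67.4, B=81.4. -13/2·(1 − cos(π·0.8280)) = -12.0740 → s = 28.9260
radial distance = base radius + s = 21 + 28.9260 = 49.9260

49.9260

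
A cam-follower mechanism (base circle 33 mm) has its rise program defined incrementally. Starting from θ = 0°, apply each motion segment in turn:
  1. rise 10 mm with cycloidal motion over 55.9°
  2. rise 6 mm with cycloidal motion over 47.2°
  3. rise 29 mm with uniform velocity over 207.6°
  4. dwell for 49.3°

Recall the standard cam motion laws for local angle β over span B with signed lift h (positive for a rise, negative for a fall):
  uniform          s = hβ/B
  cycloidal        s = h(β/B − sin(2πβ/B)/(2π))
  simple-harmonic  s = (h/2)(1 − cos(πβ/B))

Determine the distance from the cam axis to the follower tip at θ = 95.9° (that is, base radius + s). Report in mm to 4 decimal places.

seg 1 [0°–55.9°] cycloidal, h=10: full span → s += 10 → s = 10.0000
seg 2 [55.9°–103.1°] cycloidal, h=6: θ=95.9° here. β=40, B=47.2. 6·(0.8475 − sin(2π·0.8475)/(2π)) = 5.8662 → s = 15.8662
radial distance = base radius + s = 33 + 15.8662 = 48.8662

48.8662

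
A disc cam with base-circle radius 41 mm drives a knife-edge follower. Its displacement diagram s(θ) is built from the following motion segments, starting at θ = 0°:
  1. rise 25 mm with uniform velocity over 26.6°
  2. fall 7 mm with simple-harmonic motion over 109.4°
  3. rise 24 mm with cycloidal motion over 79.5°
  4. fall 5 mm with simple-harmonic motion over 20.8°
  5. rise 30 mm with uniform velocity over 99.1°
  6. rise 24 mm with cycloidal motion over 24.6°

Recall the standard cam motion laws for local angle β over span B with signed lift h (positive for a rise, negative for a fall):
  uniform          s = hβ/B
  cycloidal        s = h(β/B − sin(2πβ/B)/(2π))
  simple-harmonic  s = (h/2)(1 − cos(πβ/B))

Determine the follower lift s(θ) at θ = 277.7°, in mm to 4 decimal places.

seg 1 [0°–26.6°] uniform, h=25: full span → s += 25 → s = 25.0000
seg 2 [26.6°–136°] simple-harmonic, h=-7: full span → s += -7 → s = 18.0000
seg 3 [136°–215.5°] cycloidal, h=24: full span → s += 24 → s = 42.0000
seg 4 [215.5°–236.3°] simple-harmonic, h=-5: full span → s += -5 → s = 37.0000
seg 5 [236.3°–335.4°] uniform, h=30: θ=277.7° here. β=41.4, B=99.1. 30·41.4/99.1 = 12.5328 → s = 49.5328

49.5328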